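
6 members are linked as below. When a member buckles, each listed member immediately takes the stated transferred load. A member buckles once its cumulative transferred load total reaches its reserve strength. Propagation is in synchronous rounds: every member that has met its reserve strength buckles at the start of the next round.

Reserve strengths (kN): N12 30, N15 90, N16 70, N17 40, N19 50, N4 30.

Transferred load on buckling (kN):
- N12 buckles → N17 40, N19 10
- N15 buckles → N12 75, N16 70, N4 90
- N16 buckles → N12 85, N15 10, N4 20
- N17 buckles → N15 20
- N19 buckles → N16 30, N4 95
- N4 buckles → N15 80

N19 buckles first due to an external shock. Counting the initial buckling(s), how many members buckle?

2

Round 1 — N19 buckles (initial).
  N16: +30 → 30 < 70
  N4: +95 → 95 ≥ 30
Round 2 — N4 buckles.
  N15: +80 → 80 < 90
No further bucklings.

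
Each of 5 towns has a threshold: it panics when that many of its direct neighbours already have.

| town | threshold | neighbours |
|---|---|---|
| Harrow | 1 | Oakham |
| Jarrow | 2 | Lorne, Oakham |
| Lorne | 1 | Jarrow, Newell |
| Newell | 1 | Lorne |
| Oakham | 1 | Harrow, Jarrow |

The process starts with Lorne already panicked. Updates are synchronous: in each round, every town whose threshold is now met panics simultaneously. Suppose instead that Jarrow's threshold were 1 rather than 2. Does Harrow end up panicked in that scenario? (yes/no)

With Jarrow's threshold at 1:
Round 1 — Lorne panics (initial).
Round 2 — checking thresholds:
  Jarrow: 1 of 2 neighbours ≥ 1, panics.
  Newell: 1 of 1 neighbours ≥ 1, panics.
Round 3 — checking thresholds:
  Oakham: 1 of 2 neighbours ≥ 1, panics.
Round 4 — checking thresholds:
  Harrow: 1 of 1 neighbours ≥ 1, panics.
Round 5 — no new panics; cascade stops.

yes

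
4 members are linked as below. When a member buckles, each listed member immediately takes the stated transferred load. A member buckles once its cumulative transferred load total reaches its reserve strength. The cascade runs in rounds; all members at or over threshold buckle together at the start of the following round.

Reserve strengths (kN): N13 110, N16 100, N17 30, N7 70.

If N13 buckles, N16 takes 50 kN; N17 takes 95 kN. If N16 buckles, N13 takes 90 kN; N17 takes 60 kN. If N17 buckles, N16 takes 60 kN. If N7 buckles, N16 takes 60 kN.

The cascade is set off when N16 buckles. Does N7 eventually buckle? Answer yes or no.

no

Round 1 — N16 buckles (initial).
  N13: +90 → 90 < 110
  N17: +60 → 60 ≥ 30
Round 2 — N17 buckles.
No further bucklings.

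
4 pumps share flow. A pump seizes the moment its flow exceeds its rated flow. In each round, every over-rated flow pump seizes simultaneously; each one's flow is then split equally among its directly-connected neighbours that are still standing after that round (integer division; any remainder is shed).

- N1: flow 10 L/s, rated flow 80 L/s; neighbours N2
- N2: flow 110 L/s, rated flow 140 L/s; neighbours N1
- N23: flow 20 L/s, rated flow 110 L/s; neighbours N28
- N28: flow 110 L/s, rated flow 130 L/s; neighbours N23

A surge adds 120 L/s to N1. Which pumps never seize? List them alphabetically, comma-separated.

N23, N28

Round 1 — N1 at 130 > 80. N1 seizes.
  N1 sheds 130 L/s to N2: 130 each.
    N2: 110+130 = 240 > 140
Round 2 — N2 seizes.
  N2 sheds 240 L/s: no online neighbours, lost.
No further seizures.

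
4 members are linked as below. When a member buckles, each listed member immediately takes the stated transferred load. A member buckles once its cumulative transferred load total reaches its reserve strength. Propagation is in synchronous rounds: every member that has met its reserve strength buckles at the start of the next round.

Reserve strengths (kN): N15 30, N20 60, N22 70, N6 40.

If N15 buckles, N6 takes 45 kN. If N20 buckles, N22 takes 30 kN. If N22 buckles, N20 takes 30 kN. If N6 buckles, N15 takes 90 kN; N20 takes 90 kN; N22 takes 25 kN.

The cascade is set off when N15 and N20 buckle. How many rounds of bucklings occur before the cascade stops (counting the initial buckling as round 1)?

2

Round 1 — N15, N20 buckle (initial).
  N22: +30 → 30 < 70
  N6: +45 → 45 ≥ 40
Round 2 — N6 buckles.
  N22: +25 → 55 < 70
No further bucklings.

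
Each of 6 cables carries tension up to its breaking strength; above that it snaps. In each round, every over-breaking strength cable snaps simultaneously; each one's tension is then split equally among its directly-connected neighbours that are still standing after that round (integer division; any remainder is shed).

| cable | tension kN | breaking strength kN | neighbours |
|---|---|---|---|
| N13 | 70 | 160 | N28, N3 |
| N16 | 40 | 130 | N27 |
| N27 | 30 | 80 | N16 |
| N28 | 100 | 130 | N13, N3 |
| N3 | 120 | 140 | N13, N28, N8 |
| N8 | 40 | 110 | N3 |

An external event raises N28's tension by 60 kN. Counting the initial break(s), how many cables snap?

4

Round 1 — N28 at 160 > 130. N28 snaps.
  N28 sheds 160 kN to N13, N3: 80 each.
    N13: 70+80 = 150 ≤ 160
    N3: 120+80 = 200 > 140
Round 2 — N3 snaps.
  N3 sheds 200 kN to N13, N8: 100 each.
    N13: 150+100 = 250 > 160
    N8: 40+100 = 140 > 110
Round 3 — N13, N8 snap.
  N13 sheds 250 kN: no online neighbours, lost.
  N8 sheds 140 kN: no online neighbours, lost.
No further breaks.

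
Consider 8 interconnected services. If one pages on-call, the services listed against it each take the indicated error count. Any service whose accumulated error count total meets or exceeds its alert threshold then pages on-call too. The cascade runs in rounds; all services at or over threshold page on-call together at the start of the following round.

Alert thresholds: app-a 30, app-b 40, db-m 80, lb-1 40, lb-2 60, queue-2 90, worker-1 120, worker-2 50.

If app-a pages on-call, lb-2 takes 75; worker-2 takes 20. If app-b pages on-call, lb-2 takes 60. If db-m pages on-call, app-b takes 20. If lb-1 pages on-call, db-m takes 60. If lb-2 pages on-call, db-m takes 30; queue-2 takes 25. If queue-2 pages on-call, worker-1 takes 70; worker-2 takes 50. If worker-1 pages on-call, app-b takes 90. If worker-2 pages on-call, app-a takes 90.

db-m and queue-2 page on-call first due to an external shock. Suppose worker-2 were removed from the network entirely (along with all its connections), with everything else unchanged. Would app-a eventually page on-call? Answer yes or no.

no

With worker-2 removed:
Round 1 — db-m, queue-2 page on-call (initial).
  app-b: +20 → 20 < 40
  worker-1: +70 → 70 < 120
No further pages.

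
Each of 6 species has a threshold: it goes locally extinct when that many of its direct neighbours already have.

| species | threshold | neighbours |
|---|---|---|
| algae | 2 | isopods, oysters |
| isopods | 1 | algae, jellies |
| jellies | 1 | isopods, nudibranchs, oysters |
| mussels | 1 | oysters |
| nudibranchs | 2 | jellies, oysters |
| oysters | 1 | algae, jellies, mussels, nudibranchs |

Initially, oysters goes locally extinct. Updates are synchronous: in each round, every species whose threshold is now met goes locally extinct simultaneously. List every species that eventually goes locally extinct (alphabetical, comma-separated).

algae, isopods, jellies, mussels, nudibranchs, oysters

Round 1 — oysters goes locally extinct (initial).
Round 2 — checking thresholds:
  algae: 1 of 2 neighbours < 2, below threshold.
  jellies: 1 of 3 neighbours ≥ 1, goes locally extinct.
  mussels: 1 of 1 neighbours ≥ 1, goes locally extinct.
  nudibranchs: 1 of 2 neighbours < 2, below threshold.
Round 3 — checking thresholds:
  algae: 1 of 2 neighbours < 2, below threshold.
  isopods: 1 of 2 neighbours ≥ 1, goes locally extinct.
  nudibranchs: 2 of 2 neighbours ≥ 2, goes locally extinct.
Round 4 — checking thresholds:
  algae: 2 of 2 neighbours ≥ 2, goes locally extinct.
Round 5 — no new extinctions; cascade stops.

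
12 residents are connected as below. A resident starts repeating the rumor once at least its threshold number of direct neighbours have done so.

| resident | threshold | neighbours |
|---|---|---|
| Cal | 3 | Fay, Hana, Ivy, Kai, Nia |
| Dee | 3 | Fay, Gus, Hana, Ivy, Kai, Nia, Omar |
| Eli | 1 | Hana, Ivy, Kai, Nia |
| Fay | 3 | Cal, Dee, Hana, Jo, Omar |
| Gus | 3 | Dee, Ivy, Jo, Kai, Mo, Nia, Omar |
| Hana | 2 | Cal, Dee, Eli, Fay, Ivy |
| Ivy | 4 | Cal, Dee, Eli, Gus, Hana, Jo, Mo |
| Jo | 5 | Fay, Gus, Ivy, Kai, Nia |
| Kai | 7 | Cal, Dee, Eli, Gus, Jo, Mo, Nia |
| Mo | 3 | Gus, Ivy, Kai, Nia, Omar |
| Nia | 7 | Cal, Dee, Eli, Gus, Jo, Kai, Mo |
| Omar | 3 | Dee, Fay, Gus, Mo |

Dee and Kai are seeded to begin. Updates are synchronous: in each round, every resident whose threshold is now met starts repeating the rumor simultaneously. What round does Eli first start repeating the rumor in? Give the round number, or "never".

2

Round 1 — Dee, Kai start repeating the rumor (initial).
Round 2 — checking thresholds:
  Cal: 1 of 5 neighbours < 3, not yet.
  Eli: 1 of 4 neighbours ≥ 1, starts repeating the rumor.
  Fay: 1 of 5 neighbours < 3, not yet.
  Gus: 2 of 7 neighbours < 3, not yet.
  Hana: 1 of 5 neighbours < 2, not yet.
  Ivy: 1 of 7 neighbours < 4, not yet.
  Jo: 1 of 5 neighbours < 5, not yet.
  Mo: 1 of 5 neighbours < 3, not yet.
  Nia: 2 of 7 neighbours < 7, not yet.
  Omar: 1 of 4 neighbours < 3, not yet.
Round 3 — checking thresholds:
  Cal: 1 of 5 neighbours < 3, not yet.
  Fay: 1 of 5 neighbours < 3, not yet.
  Gus: 2 of 7 neighbours < 3, not yet.
  Hana: 2 of 5 neighbours ≥ 2, starts repeating the rumor.
  Ivy: 2 of 7 neighbours < 4, not yet.
  Jo: 1 of 5 neighbours < 5, not yet.
  Mo: 1 of 5 neighbours < 3, not yet.
  Nia: 3 of 7 neighbours < 7, not yet.
  Omar: 1 of 4 neighbours < 3, not yet.
Round 4 — no new spreads; cascade stops.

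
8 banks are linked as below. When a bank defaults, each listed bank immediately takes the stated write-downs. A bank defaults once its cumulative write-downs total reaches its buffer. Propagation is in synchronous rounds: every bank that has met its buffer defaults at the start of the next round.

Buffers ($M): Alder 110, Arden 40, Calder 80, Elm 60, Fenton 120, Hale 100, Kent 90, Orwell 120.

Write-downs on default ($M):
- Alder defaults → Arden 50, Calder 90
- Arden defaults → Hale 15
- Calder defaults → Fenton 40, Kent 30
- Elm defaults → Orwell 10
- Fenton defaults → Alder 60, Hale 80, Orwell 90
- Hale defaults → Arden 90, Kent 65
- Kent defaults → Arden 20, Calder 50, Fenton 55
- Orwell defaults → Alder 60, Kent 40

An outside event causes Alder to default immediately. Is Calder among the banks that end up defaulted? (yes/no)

Round 1 — Alder defaults (initial).
  Arden: +50 → 50 ≥ 40
  Calder: +90 → 90 ≥ 80
Round 2 — Arden, Calder default.
  Fenton: +40 → 40 < 120
  Hale: +15 → 15 < 100
  Kent: +30 → 30 < 90
No further defaults.

yes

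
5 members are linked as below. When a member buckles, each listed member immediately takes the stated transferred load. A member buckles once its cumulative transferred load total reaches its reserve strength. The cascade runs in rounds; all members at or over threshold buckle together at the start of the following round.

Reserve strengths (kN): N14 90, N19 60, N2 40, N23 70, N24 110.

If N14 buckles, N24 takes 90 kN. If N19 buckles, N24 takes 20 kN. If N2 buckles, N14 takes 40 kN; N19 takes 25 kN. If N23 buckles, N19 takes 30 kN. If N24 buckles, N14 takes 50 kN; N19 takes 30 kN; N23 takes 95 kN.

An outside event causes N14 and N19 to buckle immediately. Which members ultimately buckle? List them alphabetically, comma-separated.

N14, N19, N23, N24

Round 1 — N14, N19 buckle (initial).
  N24: +90+20 → 110 ≥ 110
Round 2 — N24 buckles.
  N23: +95 → 95 ≥ 70
Round 3 — N23 buckles.
No further bucklings.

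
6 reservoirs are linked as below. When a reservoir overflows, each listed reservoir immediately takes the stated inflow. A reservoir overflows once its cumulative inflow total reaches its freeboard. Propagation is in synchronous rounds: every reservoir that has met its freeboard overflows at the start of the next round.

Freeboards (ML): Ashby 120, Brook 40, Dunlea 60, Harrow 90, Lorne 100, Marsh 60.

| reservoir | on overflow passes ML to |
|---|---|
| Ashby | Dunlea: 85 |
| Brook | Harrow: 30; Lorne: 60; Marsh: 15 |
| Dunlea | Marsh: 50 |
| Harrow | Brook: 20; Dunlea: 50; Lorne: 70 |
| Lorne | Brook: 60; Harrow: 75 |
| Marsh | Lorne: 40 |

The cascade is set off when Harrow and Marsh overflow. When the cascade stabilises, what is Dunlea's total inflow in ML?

Round 1 — Harrow, Marsh overflow (initial).
  Brook: +20 → 20 < 40
  Dunlea: +50 → 50 < 60
  Lorne: +70+40 → 110 ≥ 100
Round 2 — Lorne overflows.
  Brook: +60 → 80 ≥ 40
Round 3 — Brook overflows.
No further overflows.

50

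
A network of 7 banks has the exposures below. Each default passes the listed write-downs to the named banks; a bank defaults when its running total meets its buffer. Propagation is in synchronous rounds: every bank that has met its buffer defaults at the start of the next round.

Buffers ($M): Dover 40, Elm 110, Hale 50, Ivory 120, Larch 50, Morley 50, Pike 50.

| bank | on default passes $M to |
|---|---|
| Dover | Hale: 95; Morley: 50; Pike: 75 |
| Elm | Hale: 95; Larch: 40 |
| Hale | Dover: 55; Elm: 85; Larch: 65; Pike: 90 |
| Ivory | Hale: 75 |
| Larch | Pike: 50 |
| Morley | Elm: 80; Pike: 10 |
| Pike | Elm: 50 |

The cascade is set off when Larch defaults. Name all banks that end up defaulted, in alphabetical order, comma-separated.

Larch, Pike

Round 1 — Larch defaults (initial).
  Pike: +50 → 50 ≥ 50
Round 2 — Pike defaults.
  Elm: +50 → 50 < 110
No further defaults.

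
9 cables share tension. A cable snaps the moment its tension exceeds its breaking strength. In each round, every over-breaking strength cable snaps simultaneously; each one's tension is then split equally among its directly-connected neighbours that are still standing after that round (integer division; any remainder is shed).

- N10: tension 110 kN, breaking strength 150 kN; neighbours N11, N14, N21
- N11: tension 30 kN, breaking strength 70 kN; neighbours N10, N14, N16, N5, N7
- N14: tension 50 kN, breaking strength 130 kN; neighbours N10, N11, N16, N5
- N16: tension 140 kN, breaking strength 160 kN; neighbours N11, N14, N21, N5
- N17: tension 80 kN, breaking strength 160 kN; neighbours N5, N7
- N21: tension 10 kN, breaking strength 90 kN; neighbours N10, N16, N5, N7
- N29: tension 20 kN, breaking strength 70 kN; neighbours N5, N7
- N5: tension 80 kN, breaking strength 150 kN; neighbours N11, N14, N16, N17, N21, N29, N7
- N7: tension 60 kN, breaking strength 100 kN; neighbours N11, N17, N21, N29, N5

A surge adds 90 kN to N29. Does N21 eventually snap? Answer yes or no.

Round 1 — N29 at 110 > 70. N29 snaps.
  N29 sheds 110 kN to N5, N7: 55 each.
    N5: 80+55 = 135 ≤ 150
    N7: 60+55 = 115 > 100
Round 2 — N7 snaps.
  N7 sheds 115 kN to N11, N17, N21, N5: 28 each (3 lost).
    N11: 30+28 = 58 ≤ 70
    N17: 80+28 = 108 ≤ 160
    N21: 10+28 = 38 ≤ 90
    N5: 135+28 = 163 > 150
Round 3 — N5 snaps.
  N5 sheds 163 kN to N11, N14, N16, N17, N21: 32 each (3 lost).
    N11: 58+32 = 90 > 70
    N14: 50+32 = 82 ≤ 130
    N16: 140+32 = 172 > 160
    N17: 108+32 = 140 ≤ 160
    N21: 38+32 = 70 ≤ 90
Round 4 — N11, N16 snap.
  N11 sheds 90 kN to N10, N14: 45 each.
    N10: 110+45 = 155 > 150
    N14: 82+45 = 127 ≤ 130
  N16 sheds 172 kN to N14, N21: 86 each.
    N14: 127+86 = 213 > 130
    N21: 70+86 = 156 > 90
Round 5 — N10, N14, N21 snap.
  N10 sheds 155 kN: no online neighbours, lost.
  N14 sheds 213 kN: no online neighbours, lost.
  N21 sheds 156 kN: no online neighbours, lost.
No further breaks.

yes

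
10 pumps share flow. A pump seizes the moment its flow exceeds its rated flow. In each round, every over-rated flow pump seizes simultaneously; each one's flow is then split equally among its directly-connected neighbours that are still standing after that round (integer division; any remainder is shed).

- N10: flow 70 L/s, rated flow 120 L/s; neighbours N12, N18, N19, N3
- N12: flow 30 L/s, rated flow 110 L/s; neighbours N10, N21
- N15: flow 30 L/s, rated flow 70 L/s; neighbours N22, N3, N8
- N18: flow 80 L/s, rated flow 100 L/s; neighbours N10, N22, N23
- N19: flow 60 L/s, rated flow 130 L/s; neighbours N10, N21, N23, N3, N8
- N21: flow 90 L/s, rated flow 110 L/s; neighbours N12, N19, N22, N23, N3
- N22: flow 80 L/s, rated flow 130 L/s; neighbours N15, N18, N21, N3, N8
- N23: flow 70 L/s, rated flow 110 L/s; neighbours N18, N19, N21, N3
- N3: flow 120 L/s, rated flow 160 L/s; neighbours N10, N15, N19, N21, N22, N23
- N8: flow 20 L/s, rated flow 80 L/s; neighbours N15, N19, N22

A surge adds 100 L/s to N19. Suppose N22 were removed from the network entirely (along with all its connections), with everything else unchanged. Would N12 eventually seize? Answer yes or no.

yes

With N22 removed:
Round 1 — N19 at 160 > 130. N19 seizes.
  N19 sheds 160 L/s to N10, N21, N23, N3, N8: 32 each.
    N10: 70+32 = 102 ≤ 120
    N21: 90+32 = 122 > 110
    N23: 70+32 = 102 ≤ 110
    N3: 120+32 = 152 ≤ 160
    N8: 20+32 = 52 ≤ 80
Round 2 — N21 seizes.
  N21 sheds 122 L/s to N12, N23, N3: 40 each (2 lost).
    N12: 30+40 = 70 ≤ 110
    N23: 102+40 = 142 > 110
    N3: 152+40 = 192 > 160
Round 3 — N23, N3 seize.
  N23 sheds 142 L/s to N18: 142 each.
    N18: 80+142 = 222 > 100
  N3 sheds 192 L/s to N10, N15: 96 each.
    N10: 102+96 = 198 > 120
    N15: 30+96 = 126 > 70
Round 4 — N10, N15, N18 seize.
  N10 sheds 198 L/s to N12: 198 each.
    N12: 70+198 = 268 > 110
  N15 sheds 126 L/s to N8: 126 each.
    N8: 52+126 = 178 > 80
  N18 sheds 222 L/s: no online neighbours, lost.
Round 5 — N12, N8 seize.
  N12 sheds 268 L/s: no online neighbours, lost.
  N8 sheds 178 L/s: no online neighbours, lost.
No further seizures.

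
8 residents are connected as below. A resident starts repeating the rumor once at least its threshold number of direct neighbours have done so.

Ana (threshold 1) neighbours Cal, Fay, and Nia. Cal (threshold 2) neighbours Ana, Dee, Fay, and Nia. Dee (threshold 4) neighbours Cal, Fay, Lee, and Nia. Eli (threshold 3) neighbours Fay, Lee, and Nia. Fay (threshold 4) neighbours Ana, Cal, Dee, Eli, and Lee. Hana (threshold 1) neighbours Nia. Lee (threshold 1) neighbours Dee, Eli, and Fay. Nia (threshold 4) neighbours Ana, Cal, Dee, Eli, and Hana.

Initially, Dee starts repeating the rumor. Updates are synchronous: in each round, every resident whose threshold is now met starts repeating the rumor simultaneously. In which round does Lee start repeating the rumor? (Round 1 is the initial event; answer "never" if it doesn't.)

2

Round 1 — Dee starts repeating the rumor (initial).
Round 2 — checking thresholds:
  Cal: 1 of 4 neighbours < 2, not yet.
  Fay: 1 of 5 neighbours < 4, not yet.
  Lee: 1 of 3 neighbours ≥ 1, starts repeating the rumor.
  Nia: 1 of 5 neighbours < 4, not yet.
Round 3 — no new spreads; cascade stops.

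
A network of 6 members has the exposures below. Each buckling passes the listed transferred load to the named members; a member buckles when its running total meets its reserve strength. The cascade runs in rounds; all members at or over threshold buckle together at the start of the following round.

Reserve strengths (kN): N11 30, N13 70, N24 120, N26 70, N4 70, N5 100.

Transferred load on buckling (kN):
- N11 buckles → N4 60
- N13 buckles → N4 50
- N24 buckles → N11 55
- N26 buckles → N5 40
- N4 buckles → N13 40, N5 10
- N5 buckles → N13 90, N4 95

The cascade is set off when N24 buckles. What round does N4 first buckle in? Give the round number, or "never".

never

Round 1 — N24 buckles (initial).
  N11: +55 → 55 ≥ 30
Round 2 — N11 buckles.
  N4: +60 → 60 < 70
No further bucklings.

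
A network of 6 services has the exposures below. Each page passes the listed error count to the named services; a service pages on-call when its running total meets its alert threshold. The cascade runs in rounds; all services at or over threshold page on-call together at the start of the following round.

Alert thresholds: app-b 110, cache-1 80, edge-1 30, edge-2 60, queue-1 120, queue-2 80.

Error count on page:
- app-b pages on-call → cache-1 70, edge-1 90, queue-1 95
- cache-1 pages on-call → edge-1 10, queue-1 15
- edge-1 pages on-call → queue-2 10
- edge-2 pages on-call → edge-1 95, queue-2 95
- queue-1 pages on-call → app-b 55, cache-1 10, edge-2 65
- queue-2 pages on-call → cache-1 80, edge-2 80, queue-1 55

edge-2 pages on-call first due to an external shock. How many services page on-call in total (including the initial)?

4

Round 1 — edge-2 pages on-call (initial).
  edge-1: +95 → 95 ≥ 30
  queue-2: +95 → 95 ≥ 80
Round 2 — edge-1, queue-2 page on-call.
  cache-1: +80 → 80 ≥ 80
  queue-1: +55 → 55 < 120
Round 3 — cache-1 pages on-call.
  queue-1: +15 → 70 < 120
No further pages.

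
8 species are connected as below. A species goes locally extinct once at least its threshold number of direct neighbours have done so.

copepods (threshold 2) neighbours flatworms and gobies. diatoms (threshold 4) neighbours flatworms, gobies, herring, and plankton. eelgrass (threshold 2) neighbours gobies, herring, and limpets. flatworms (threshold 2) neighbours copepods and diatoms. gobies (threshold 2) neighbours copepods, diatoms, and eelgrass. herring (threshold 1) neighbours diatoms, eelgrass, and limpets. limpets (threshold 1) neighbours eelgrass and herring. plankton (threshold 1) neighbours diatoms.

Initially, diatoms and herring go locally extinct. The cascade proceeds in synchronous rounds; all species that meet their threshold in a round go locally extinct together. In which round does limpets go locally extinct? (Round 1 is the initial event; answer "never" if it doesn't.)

Round 1 — diatoms, herring go locally extinct (initial).
Round 2 — checking thresholds:
  eelgrass: 1 of 3 neighbours < 2, not yet.
  flatworms: 1 of 2 neighbours < 2, not yet.
  gobies: 1 of 3 neighbours < 2, not yet.
  limpets: 1 of 2 neighbours ≥ 1, goes locally extinct.
  plankton: 1 of 1 neighbours ≥ 1, goes locally extinct.
Round 3 — checking thresholds:
  eelgrass: 2 of 3 neighbours ≥ 2, goes locally extinct.
  flatworms: 1 of 2 neighbours < 2, not yet.
  gobies: 1 of 3 neighbours < 2, not yet.
Round 4 — checking thresholds:
  flatworms: 1 of 2 neighbours < 2, not yet.
  gobies: 2 of 3 neighbours ≥ 2, goes locally extinct.
Round 5 — no new extinctions; cascade stops.

2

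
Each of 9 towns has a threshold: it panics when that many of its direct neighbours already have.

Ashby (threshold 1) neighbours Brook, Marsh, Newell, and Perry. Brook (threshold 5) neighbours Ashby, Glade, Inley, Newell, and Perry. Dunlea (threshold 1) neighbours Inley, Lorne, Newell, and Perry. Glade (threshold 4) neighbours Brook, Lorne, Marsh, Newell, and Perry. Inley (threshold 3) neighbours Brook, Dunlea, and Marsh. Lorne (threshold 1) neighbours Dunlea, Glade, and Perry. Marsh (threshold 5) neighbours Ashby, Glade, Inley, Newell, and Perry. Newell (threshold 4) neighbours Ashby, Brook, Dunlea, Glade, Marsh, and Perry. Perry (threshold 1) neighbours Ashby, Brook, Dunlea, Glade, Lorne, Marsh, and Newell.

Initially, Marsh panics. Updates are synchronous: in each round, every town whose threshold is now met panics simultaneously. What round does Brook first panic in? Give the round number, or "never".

Round 1 — Marsh panics (initial).
Round 2 — checking thresholds:
  Ashby: 1 of 4 neighbours ≥ 1, panics.
  Glade: 1 of 5 neighbours < 4, below threshold.
  Inley: 1 of 3 neighbours < 3, below threshold.
  Newell: 1 of 6 neighbours < 4, below threshold.
  Perry: 1 of 7 neighbours ≥ 1, panics.
Round 3 — checking thresholds:
  Brook: 2 of 5 neighbours < 5, below threshold.
  Dunlea: 1 of 4 neighbours ≥ 1, panics.
  Glade: 2 of 5 neighbours < 4, below threshold.
  Inley: 1 of 3 neighbours < 3, below threshold.
  Lorne: 1 of 3 neighbours ≥ 1, panics.
  Newell: 3 of 6 neighbours < 4, below threshold.
Round 4 — checking thresholds:
  Brook: 2 of 5 neighbours < 5, below threshold.
  Glade: 3 of 5 neighbours < 4, below threshold.
  Inley: 2 of 3 neighbours < 3, below threshold.
  Newell: 4 of 6 neighbours ≥ 4, panics.
Round 5 — checking thresholds:
  Brook: 3 of 5 neighbours < 5, below threshold.
  Glade: 4 of 5 neighbours ≥ 4, panics.
  Inley: 2 of 3 neighbours < 3, below threshold.
Round 6 — no new panics; cascade stops.

never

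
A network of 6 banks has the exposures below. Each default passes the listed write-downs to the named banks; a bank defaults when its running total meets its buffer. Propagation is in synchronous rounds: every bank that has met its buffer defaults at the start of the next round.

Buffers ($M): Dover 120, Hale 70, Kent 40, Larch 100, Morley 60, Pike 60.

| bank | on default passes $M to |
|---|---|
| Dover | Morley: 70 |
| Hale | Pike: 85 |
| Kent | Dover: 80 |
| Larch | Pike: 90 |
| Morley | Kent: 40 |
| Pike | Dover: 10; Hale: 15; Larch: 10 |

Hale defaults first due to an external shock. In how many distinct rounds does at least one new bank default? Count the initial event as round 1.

Round 1 — Hale defaults (initial).
  Pike: +85 → 85 ≥ 60
Round 2 — Pike defaults.
  Dover: +10 → 10 < 120
  Larch: +10 → 10 < 100
No further defaults.

2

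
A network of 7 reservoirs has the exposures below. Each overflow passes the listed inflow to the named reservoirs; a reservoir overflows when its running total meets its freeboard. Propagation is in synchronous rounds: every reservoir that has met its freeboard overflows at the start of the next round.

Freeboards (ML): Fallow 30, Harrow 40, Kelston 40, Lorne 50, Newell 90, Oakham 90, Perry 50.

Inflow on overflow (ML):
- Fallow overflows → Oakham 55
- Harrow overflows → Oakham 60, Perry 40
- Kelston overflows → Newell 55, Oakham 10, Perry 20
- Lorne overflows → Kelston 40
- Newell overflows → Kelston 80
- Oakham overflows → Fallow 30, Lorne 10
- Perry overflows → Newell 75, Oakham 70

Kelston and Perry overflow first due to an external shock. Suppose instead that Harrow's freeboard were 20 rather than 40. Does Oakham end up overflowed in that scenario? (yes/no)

no

With Harrow's freeboard at 20:
Round 1 — Kelston, Perry overflow (initial).
  Newell: +55+75 → 130 ≥ 90
  Oakham: +10+70 → 80 < 90
Round 2 — Newell overflows.
No further overflows.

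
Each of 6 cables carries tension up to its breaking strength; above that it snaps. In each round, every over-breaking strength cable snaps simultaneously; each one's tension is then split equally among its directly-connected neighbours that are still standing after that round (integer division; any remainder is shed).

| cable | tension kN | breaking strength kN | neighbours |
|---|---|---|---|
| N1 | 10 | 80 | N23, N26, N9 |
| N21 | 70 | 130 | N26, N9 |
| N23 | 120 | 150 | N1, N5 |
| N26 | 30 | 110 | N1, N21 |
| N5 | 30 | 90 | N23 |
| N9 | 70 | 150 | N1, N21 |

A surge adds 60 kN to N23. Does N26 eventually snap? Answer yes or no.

Round 1 — N23 at 180 > 150. N23 snaps.
  N23 sheds 180 kN to N1, N5: 90 each.
    N1: 10+90 = 100 > 80
    N5: 30+90 = 120 > 90
Round 2 — N1, N5 snap.
  N1 sheds 100 kN to N26, N9: 50 each.
    N26: 30+50 = 80 ≤ 110
    N9: 70+50 = 120 ≤ 150
  N5 sheds 120 kN: no online neighbours, lost.
No further breaks.

no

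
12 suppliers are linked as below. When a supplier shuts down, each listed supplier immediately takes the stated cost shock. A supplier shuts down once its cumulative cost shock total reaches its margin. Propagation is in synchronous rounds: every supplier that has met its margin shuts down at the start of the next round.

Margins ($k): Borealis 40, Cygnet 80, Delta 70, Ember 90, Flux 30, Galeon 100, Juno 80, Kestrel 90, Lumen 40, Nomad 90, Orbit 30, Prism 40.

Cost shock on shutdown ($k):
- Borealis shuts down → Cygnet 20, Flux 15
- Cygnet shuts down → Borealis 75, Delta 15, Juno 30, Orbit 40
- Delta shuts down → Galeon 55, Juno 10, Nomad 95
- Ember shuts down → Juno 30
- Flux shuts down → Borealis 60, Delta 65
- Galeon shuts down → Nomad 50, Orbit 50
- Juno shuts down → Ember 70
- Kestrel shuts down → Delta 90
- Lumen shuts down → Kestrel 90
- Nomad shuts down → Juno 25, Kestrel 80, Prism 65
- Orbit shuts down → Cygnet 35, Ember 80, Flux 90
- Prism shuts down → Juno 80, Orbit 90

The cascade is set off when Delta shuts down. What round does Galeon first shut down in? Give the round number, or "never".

never

Round 1 — Delta shuts down (initial).
  Galeon: +55 → 55 < 100
  Juno: +10 → 10 < 80
  Nomad: +95 → 95 ≥ 90
Round 2 — Nomad shuts down.
  Juno: +25 → 35 < 80
  Kestrel: +80 → 80 < 90
  Prism: +65 → 65 ≥ 40
Round 3 — Prism shuts down.
  Juno: +80 → 115 ≥ 80
  Orbit: +90 → 90 ≥ 30
Round 4 — Juno, Orbit shut down.
  Cygnet: +35 → 35 < 80
  Ember: +70+80 → 150 ≥ 90
  Flux: +90 → 90 ≥ 30
Round 5 — Ember, Flux shut down.
  Borealis: +60 → 60 ≥ 40
Round 6 — Borealis shuts down.
  Cygnet: +20 → 55 < 80
No further shutdowns.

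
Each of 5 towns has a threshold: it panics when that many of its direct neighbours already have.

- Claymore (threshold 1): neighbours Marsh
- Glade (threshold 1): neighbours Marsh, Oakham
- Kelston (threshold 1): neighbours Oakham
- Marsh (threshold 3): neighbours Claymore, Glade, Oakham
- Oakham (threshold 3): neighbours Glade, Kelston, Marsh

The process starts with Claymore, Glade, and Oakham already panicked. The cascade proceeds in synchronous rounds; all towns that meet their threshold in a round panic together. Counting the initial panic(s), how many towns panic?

5

Round 1 — Claymore, Glade, Oakham panic (initial).
Round 2 — checking thresholds:
  Kelston: 1 of 1 neighbours ≥ 1, panics.
  Marsh: 3 of 3 neighbours ≥ 3, panics.
Round 3 — no new panics; cascade stops.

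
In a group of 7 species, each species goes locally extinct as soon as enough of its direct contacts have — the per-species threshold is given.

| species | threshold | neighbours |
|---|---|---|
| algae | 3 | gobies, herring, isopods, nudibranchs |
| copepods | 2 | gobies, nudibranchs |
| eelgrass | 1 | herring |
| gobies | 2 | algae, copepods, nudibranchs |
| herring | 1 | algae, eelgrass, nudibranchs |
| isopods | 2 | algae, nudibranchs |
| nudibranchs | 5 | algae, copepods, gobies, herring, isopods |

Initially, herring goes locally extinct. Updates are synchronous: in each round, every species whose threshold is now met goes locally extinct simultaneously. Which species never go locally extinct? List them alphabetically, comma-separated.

Round 1 — herring goes locally extinct (initial).
Round 2 — checking thresholds:
  algae: 1 of 4 neighbours < 3, below threshold.
  eelgrass: 1 of 1 neighbours ≥ 1, goes locally extinct.
  nudibranchs: 1 of 5 neighbours < 5, below threshold.
Round 3 — no new extinctions; cascade stops.

algae, copepods, gobies, isopods, nudibranchs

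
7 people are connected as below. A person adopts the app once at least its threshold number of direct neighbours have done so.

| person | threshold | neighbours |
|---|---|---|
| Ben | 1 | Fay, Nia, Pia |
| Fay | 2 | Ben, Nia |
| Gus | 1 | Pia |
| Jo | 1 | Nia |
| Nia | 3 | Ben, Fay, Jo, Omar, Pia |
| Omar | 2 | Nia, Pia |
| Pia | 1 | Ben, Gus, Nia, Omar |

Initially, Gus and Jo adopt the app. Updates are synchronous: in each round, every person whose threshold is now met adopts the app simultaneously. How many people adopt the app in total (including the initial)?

7

Round 1 — Gus, Jo adopt the app (initial).
Round 2 — checking thresholds:
  Nia: 1 of 5 neighbours < 3, below threshold.
  Pia: 1 of 4 neighbours ≥ 1, adopts the app.
Round 3 — checking thresholds:
  Ben: 1 of 3 neighbours ≥ 1, adopts the app.
  Nia: 2 of 5 neighbours < 3, below threshold.
  Omar: 1 of 2 neighbours < 2, below threshold.
Round 4 — checking thresholds:
  Fay: 1 of 2 neighbours < 2, below threshold.
  Nia: 3 of 5 neighbours ≥ 3, adopts the app.
  Omar: 1 of 2 neighbours < 2, below threshold.
Round 5 — checking thresholds:
  Fay: 2 of 2 neighbours ≥ 2, adopts the app.
  Omar: 2 of 2 neighbours ≥ 2, adopts the app.
Round 6 — no new adoptions; cascade stops.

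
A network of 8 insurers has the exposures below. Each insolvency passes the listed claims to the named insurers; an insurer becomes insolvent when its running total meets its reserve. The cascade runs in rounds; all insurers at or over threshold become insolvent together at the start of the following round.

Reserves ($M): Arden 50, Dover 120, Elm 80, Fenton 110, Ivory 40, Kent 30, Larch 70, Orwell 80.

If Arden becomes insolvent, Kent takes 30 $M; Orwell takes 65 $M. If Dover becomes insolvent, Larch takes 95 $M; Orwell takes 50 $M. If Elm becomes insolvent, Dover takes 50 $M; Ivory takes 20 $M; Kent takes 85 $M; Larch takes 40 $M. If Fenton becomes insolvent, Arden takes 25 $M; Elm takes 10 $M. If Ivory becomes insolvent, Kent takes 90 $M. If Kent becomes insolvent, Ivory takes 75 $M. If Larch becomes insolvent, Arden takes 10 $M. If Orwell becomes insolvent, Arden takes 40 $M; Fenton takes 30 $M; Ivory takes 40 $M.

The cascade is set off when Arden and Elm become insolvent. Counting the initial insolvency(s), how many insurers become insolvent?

4

Round 1 — Arden, Elm become insolvent (initial).
  Dover: +50 → 50 < 120
  Ivory: +20 → 20 < 40
  Kent: +30+85 → 115 ≥ 30
  Larch: +40 → 40 < 70
  Orwell: +65 → 65 < 80
Round 2 — Kent becomes insolvent.
  Ivory: +75 → 95 ≥ 40
Round 3 — Ivory becomes insolvent.
No further insolvencies.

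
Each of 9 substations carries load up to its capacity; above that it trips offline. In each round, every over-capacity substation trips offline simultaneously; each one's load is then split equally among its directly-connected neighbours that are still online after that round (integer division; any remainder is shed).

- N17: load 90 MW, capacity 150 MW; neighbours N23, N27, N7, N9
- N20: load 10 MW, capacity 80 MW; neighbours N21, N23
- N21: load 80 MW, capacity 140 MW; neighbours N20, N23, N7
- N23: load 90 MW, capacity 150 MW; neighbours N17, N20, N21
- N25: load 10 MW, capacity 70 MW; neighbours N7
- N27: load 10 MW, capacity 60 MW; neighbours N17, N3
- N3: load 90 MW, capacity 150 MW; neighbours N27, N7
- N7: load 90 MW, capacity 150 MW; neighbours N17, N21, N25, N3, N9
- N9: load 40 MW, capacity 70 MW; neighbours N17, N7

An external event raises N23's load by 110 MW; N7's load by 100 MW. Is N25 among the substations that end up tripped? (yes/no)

no

Round 1 — N23 at 200 > 150; N7 at 190 > 150. N23, N7 trip offline.
  N23 sheds 200 MW to N17, N20, N21: 66 each (2 lost).
    N17: 90+66 = 156 > 150
    N20: 10+66 = 76 ≤ 80
    N21: 80+66 = 146 > 140
  N7 sheds 190 MW to N17, N21, N25, N3, N9: 38 each.
    N17: 156+38 = 194 > 150
    N21: 146+38 = 184 > 140
    N25: 10+38 = 48 ≤ 70
    N3: 90+38 = 128 ≤ 150
    N9: 40+38 = 78 > 70
Round 2 — N17, N21, N9 trip offline.
  N17 sheds 194 MW to N27: 194 each.
    N27: 10+194 = 204 > 60
  N21 sheds 184 MW to N20: 184 each.
    N20: 76+184 = 260 > 80
  N9 sheds 78 MW: no online neighbours, lost.
Round 3 — N20, N27 trip offline.
  N20 sheds 260 MW: no online neighbours, lost.
  N27 sheds 204 MW to N3: 204 each.
    N3: 128+204 = 332 > 150
Round 4 — N3 trips offline.
  N3 sheds 332 MW: no online neighbours, lost.
No further trips.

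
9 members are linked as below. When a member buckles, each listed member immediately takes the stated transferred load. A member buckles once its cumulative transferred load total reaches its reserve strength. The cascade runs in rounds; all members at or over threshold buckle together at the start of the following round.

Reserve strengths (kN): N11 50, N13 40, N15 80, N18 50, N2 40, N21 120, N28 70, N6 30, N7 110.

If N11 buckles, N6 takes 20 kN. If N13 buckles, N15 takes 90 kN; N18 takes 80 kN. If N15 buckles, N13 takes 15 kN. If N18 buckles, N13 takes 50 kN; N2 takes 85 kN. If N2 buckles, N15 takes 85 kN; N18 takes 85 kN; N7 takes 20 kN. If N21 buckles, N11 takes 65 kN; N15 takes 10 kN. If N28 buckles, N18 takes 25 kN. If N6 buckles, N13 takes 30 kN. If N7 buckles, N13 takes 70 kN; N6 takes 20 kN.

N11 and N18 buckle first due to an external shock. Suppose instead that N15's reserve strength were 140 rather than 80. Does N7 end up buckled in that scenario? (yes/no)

With N15's reserve strength at 140:
Round 1 — N11, N18 buckle (initial).
  N13: +50 → 50 ≥ 40
  N2: +85 → 85 ≥ 40
  N6: +20 → 20 < 30
Round 2 — N13, N2 buckle.
  N15: +90+85 → 175 ≥ 140
  N7: +20 → 20 < 110
Round 3 — N15 buckles.
No further bucklings.

no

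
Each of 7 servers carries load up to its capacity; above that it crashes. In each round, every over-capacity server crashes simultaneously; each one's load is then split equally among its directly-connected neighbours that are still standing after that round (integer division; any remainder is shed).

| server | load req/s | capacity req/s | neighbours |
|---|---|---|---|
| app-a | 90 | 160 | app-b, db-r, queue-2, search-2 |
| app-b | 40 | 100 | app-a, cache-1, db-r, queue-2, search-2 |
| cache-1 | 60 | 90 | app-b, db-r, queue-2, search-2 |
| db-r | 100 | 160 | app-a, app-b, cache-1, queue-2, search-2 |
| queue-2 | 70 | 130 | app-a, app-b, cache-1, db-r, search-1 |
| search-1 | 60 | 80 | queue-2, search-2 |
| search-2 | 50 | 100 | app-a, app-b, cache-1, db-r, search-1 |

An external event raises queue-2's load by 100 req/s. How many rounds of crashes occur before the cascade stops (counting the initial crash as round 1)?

4

Round 1 — queue-2 at 170 > 130. queue-2 crashes.
  queue-2 sheds 170 req/s to app-a, app-b, cache-1, db-r, search-1: 34 each.
    app-a: 90+34 = 124 ≤ 160
    app-b: 40+34 = 74 ≤ 100
    cache-1: 60+34 = 94 > 90
    db-r: 100+34 = 134 ≤ 160
    search-1: 60+34 = 94 > 80
Round 2 — cache-1, search-1 crash.
  cache-1 sheds 94 req/s to app-b, db-r, search-2: 31 each (1 lost).
    app-b: 74+31 = 105 > 100
    db-r: 134+31 = 165 > 160
    search-2: 50+31 = 81 ≤ 100
  search-1 sheds 94 req/s to search-2: 94 each.
    search-2: 81+94 = 175 > 100
Round 3 — app-b, db-r, search-2 crash.
  app-b sheds 105 req/s to app-a: 105 each.
    app-a: 124+105 = 229 > 160
  db-r sheds 165 req/s to app-a: 165 each.
    app-a: 229+165 = 394 > 160
  search-2 sheds 175 req/s to app-a: 175 each.
    app-a: 394+175 = 569 > 160
Round 4 — app-a crashes.
  app-a sheds 569 req/s: no online neighbours, lost.
No further crashes.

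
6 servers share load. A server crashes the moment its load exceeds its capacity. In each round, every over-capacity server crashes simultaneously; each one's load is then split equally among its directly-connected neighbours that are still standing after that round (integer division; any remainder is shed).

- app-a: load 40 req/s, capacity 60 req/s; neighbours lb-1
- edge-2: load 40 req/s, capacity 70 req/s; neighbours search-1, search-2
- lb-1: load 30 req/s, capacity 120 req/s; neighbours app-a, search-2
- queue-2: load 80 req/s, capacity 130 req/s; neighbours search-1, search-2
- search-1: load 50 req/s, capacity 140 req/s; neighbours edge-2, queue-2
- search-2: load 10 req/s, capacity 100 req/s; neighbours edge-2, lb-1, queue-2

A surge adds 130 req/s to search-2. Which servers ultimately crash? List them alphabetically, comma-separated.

edge-2, search-2

Round 1 — search-2 at 140 > 100. search-2 crashes.
  search-2 sheds 140 req/s to edge-2, lb-1, queue-2: 46 each (2 lost).
    edge-2: 40+46 = 86 > 70
    lb-1: 30+46 = 76 ≤ 120
    queue-2: 80+46 = 126 ≤ 130
Round 2 — edge-2 crashes.
  edge-2 sheds 86 req/s to search-1: 86 each.
    search-1: 50+86 = 136 ≤ 140
No further crashes.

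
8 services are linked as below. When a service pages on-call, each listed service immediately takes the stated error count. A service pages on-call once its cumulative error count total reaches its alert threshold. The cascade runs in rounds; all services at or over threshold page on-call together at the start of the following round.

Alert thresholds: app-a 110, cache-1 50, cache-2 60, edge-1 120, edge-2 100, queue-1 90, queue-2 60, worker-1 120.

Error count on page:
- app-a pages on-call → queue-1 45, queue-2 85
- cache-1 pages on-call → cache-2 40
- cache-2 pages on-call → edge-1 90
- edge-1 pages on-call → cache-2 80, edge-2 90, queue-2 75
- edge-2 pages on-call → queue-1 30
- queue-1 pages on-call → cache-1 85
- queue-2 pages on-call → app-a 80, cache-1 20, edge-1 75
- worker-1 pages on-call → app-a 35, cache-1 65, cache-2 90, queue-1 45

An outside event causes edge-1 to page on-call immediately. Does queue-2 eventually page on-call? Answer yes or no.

Round 1 — edge-1 pages on-call (initial).
  cache-2: +80 → 80 ≥ 60
  edge-2: +90 → 90 < 100
  queue-2: +75 → 75 ≥ 60
Round 2 — cache-2, queue-2 page on-call.
  app-a: +80 → 80 < 110
  cache-1: +20 → 20 < 50
No further pages.

yes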